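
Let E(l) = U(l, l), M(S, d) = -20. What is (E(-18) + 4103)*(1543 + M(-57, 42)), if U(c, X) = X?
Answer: 6221455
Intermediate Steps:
E(l) = l
(E(-18) + 4103)*(1543 + M(-57, 42)) = (-18 + 4103)*(1543 - 20) = 4085*1523 = 6221455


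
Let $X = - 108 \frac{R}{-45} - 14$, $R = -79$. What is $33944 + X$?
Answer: $\frac{168702}{5} \approx 33740.0$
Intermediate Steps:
$X = - \frac{1018}{5}$ ($X = - 108 \left(- \frac{79}{-45}\right) - 14 = - 108 \left(\left(-79\right) \left(- \frac{1}{45}\right)\right) - 14 = \left(-108\right) \frac{79}{45} - 14 = - \frac{948}{5} - 14 = - \frac{1018}{5} \approx -203.6$)
$33944 + X = 33944 - \frac{1018}{5} = \frac{168702}{5}$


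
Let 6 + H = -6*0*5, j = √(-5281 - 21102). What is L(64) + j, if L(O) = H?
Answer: -6 + I*√26383 ≈ -6.0 + 162.43*I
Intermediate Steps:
j = I*√26383 (j = √(-26383) = I*√26383 ≈ 162.43*I)
H = -6 (H = -6 - 6*0*5 = -6 + 0*5 = -6 + 0 = -6)
L(O) = -6
L(64) + j = -6 + I*√26383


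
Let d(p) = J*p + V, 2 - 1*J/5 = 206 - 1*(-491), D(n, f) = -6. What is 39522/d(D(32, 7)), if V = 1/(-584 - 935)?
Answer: 60033918/31671149 ≈ 1.8955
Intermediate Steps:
J = -3475 (J = 10 - 5*(206 - 1*(-491)) = 10 - 5*(206 + 491) = 10 - 5*697 = 10 - 3485 = -3475)
V = -1/1519 (V = 1/(-1519) = -1/1519 ≈ -0.00065833)
d(p) = -1/1519 - 3475*p (d(p) = -3475*p - 1/1519 = -1/1519 - 3475*p)
39522/d(D(32, 7)) = 39522/(-1/1519 - 3475*(-6)) = 39522/(-1/1519 + 20850) = 39522/(31671149/1519) = 39522*(1519/31671149) = 60033918/31671149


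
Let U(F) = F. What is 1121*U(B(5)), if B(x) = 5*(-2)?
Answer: -11210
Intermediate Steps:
B(x) = -10
1121*U(B(5)) = 1121*(-10) = -11210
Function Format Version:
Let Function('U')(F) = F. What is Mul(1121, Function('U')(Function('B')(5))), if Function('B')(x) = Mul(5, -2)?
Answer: -11210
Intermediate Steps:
Function('B')(x) = -10
Mul(1121, Function('U')(Function('B')(5))) = Mul(1121, -10) = -11210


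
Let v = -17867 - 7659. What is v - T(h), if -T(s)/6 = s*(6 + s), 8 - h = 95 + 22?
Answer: 41836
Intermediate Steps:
h = -109 (h = 8 - (95 + 22) = 8 - 1*117 = 8 - 117 = -109)
T(s) = -6*s*(6 + s)
v = -25526
v - T(h) = -25526 - (-6)*(-109)*(6 - 109) = -25526 - (-6)*(-109)*(-103) = -25526 - 1*(-67362) = -25526 + 67362 = 41836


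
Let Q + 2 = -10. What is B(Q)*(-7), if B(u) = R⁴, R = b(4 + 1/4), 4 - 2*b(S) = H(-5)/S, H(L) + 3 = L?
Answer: -43750000/83521 ≈ -523.82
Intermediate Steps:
H(L) = -3 + L
b(S) = 2 + 4/S (b(S) = 2 - (-3 - 5)/(2*S) = 2 - (-4)/S = 2 + 4/S)
R = 50/17 (R = 2 + 4/(4 + 1/4) = 2 + 4/(4 + ¼) = 2 + 4/(17/4) = 2 + 4*(4/17) = 2 + 16/17 = 50/17 ≈ 2.9412)
Q = -12 (Q = -2 - 10 = -12)
B(u) = 6250000/83521 (B(u) = (50/17)⁴ = 6250000/83521)
B(Q)*(-7) = (6250000/83521)*(-7) = -43750000/83521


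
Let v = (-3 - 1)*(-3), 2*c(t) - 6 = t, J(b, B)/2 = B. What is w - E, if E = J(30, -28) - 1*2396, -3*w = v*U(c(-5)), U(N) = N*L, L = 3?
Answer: 2446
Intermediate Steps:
J(b, B) = 2*B
c(t) = 3 + t/2
v = 12 (v = -4*(-3) = 12)
U(N) = 3*N (U(N) = N*3 = 3*N)
w = -6 (w = -4*3*(3 + (1/2)*(-5)) = -4*3*(3 - 5/2) = -4*3*(1/2) = -4*3/2 = -1/3*18 = -6)
E = -2452 (E = 2*(-28) - 1*2396 = -56 - 2396 = -2452)
w - E = -6 - 1*(-2452) = -6 + 2452 = 2446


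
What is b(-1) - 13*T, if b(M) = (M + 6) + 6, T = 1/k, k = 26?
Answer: 21/2 ≈ 10.500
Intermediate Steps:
T = 1/26 ≈ 0.038462
b(M) = 12 + M (b(M) = (6 + M) + 6 = 12 + M)
b(-1) - 13*T = (12 - 1) - 13*1/26 = 11 - ½ = 21/2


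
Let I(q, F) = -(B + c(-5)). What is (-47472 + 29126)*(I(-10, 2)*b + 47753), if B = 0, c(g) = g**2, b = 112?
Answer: -824707738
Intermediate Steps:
I(q, F) = -25 (I(q, F) = -(0 + (-5)**2) = -(0 + 25) = -1*25 = -25)
(-47472 + 29126)*(I(-10, 2)*b + 47753) = (-47472 + 29126)*(-25*112 + 47753) = -18346*(-2800 + 47753) = -18346*44953 = -824707738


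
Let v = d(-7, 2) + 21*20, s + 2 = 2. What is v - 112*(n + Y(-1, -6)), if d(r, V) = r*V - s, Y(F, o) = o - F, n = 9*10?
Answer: -9114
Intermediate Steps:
s = 0 (s = -2 + 2 = 0)
n = 90
d(r, V) = V*r (d(r, V) = r*V - 1*0 = V*r + 0 = V*r)
v = 406 (v = 2*(-7) + 21*20 = -14 + 420 = 406)
v - 112*(n + Y(-1, -6)) = 406 - 112*(90 + (-6 - 1*(-1))) = 406 - 112*(90 + (-6 + 1)) = 406 - 112*(90 - 5) = 406 - 112*85 = 406 - 9520 = -9114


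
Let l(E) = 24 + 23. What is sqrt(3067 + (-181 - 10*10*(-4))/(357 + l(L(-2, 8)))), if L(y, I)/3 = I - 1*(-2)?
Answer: sqrt(125167987)/202 ≈ 55.385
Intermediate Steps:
L(y, I) = 6 + 3*I (L(y, I) = 3*(I - 1*(-2)) = 3*(I + 2) = 3*(2 + I) = 6 + 3*I)
l(E) = 47
sqrt(3067 + (-181 - 10*10*(-4))/(357 + l(L(-2, 8)))) = sqrt(3067 + (-181 - 10*10*(-4))/(357 + 47)) = sqrt(3067 + (-181 - 100*(-4))/404) = sqrt(3067 + (-181 + 400)*(1/404)) = sqrt(3067 + 219*(1/404)) = sqrt(3067 + 219/404) = sqrt(1239287/404) = sqrt(125167987)/202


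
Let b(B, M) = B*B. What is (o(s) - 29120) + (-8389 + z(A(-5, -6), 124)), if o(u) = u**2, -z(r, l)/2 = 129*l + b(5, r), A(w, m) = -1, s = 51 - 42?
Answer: -69470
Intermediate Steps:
b(B, M) = B**2
s = 9
z(r, l) = -50 - 258*l (z(r, l) = -2*(129*l + 5**2) = -2*(129*l + 25) = -2*(25 + 129*l) = -50 - 258*l)
(o(s) - 29120) + (-8389 + z(A(-5, -6), 124)) = (9**2 - 29120) + (-8389 + (-50 - 258*124)) = (81 - 29120) + (-8389 + (-50 - 31992)) = -29039 + (-8389 - 32042) = -29039 - 40431 = -69470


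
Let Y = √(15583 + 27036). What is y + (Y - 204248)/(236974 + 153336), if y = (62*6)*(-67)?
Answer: -4864145344/195155 + √42619/390310 ≈ -24925.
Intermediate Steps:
Y = √42619 ≈ 206.44
y = -24924 (y = 372*(-67) = -24924)
y + (Y - 204248)/(236974 + 153336) = -24924 + (√42619 - 204248)/(236974 + 153336) = -24924 + (-204248 + √42619)/390310 = -24924 + (-204248 + √42619)*(1/390310) = -24924 + (-102124/195155 + √42619/390310) = -4864145344/195155 + √42619/390310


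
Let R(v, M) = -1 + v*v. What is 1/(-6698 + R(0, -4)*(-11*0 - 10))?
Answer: -1/6688 ≈ -0.00014952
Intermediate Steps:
R(v, M) = -1 + v**2
1/(-6698 + R(0, -4)*(-11*0 - 10)) = 1/(-6698 + (-1 + 0**2)*(-11*0 - 10)) = 1/(-6698 + (-1 + 0)*(0 - 10)) = 1/(-6698 - 1*(-10)) = 1/(-6698 + 10) = 1/(-6688) = -1/6688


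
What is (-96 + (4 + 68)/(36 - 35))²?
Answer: 576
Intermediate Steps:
(-96 + (4 + 68)/(36 - 35))² = (-96 + 72/1)² = (-96 + 72*1)² = (-96 + 72)² = (-24)² = 576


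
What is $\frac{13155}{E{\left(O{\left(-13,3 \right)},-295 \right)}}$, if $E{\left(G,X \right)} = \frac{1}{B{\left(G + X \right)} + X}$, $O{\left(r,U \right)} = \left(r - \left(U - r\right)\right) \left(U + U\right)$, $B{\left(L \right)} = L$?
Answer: $-10050420$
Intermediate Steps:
$O{\left(r,U \right)} = 2 U \left(- U + 2 r\right)$ ($O{\left(r,U \right)} = \left(- U + 2 r\right) 2 U = 2 U \left(- U + 2 r\right)$)
$E{\left(G,X \right)} = \frac{1}{G + 2 X}$ ($E{\left(G,X \right)} = \frac{1}{\left(G + X\right) + X} = \frac{1}{G + 2 X}$)
$\frac{13155}{E{\left(O{\left(-13,3 \right)},-295 \right)}} = \frac{13155}{\frac{1}{2 \cdot 3 \left(\left(-1\right) 3 + 2 \left(-13\right)\right) + 2 \left(-295\right)}} = \frac{13155}{\frac{1}{2 \cdot 3 \left(-3 - 26\right) - 590}} = \frac{13155}{\frac{1}{2 \cdot 3 \left(-29\right) - 590}} = \frac{13155}{\frac{1}{-174 - 590}} = \frac{13155}{\frac{1}{-764}} = \frac{13155}{- \frac{1}{764}} = 13155 \left(-764\right) = -10050420$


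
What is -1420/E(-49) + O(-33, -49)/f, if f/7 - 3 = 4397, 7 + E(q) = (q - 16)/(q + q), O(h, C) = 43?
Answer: 4286154703/19126800 ≈ 224.09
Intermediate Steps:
E(q) = -7 + (-16 + q)/(2*q) (E(q) = -7 + (q - 16)/(q + q) = -7 + (-16 + q)/((2*q)) = -7 + (-16 + q)*(1/(2*q)) = -7 + (-16 + q)/(2*q))
f = 30800 (f = 21 + 7*4397 = 21 + 30779 = 30800)
-1420/E(-49) + O(-33, -49)/f = -1420/(-13/2 - 8/(-49)) + 43/30800 = -1420/(-13/2 - 8*(-1/49)) + 43*(1/30800) = -1420/(-13/2 + 8/49) + 43/30800 = -1420/(-621/98) + 43/30800 = -1420*(-98/621) + 43/30800 = 139160/621 + 43/30800 = 4286154703/19126800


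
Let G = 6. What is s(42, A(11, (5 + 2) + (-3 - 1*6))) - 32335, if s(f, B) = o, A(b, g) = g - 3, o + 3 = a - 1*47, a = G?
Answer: -32379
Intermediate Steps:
a = 6
o = -44 (o = -3 + (6 - 1*47) = -3 + (6 - 47) = -3 - 41 = -44)
A(b, g) = -3 + g
s(f, B) = -44
s(42, A(11, (5 + 2) + (-3 - 1*6))) - 32335 = -44 - 32335 = -32379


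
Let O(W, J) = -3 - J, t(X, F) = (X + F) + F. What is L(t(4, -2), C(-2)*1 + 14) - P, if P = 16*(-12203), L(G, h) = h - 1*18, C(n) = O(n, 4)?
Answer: 195237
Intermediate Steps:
t(X, F) = X + 2*F (t(X, F) = (F + X) + F = X + 2*F)
C(n) = -7 (C(n) = -3 - 1*4 = -3 - 4 = -7)
L(G, h) = -18 + h (L(G, h) = h - 18 = -18 + h)
P = -195248
L(t(4, -2), C(-2)*1 + 14) - P = (-18 + (-7*1 + 14)) - 1*(-195248) = (-18 + (-7 + 14)) + 195248 = (-18 + 7) + 195248 = -11 + 195248 = 195237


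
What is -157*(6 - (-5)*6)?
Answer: -5652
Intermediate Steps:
-157*(6 - (-5)*6) = -157*(6 - 5*(-6)) = -157*(6 + 30) = -157*36 = -5652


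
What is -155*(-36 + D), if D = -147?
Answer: 28365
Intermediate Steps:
-155*(-36 + D) = -155*(-36 - 147) = -155*(-183) = 28365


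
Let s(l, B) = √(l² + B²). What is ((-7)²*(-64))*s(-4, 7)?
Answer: -3136*√65 ≈ -25283.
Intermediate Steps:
s(l, B) = √(B² + l²)
((-7)²*(-64))*s(-4, 7) = ((-7)²*(-64))*√(7² + (-4)²) = (49*(-64))*√(49 + 16) = -3136*√65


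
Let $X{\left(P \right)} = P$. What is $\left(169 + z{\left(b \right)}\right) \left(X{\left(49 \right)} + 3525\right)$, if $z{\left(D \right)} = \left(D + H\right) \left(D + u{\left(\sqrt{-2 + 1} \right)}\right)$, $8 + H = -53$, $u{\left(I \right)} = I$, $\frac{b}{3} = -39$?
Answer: $75036130 - 636172 i \approx 7.5036 \cdot 10^{7} - 6.3617 \cdot 10^{5} i$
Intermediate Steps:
$b = -117$ ($b = 3 \left(-39\right) = -117$)
$H = -61$ ($H = -8 - 53 = -61$)
$z{\left(D \right)} = \left(-61 + D\right) \left(i + D\right)$ ($z{\left(D \right)} = \left(D - 61\right) \left(D + \sqrt{-2 + 1}\right) = \left(-61 + D\right) \left(D + \sqrt{-1}\right) = \left(-61 + D\right) \left(D + i\right) = \left(-61 + D\right) \left(i + D\right)$)
$\left(169 + z{\left(b \right)}\right) \left(X{\left(49 \right)} + 3525\right) = \left(169 - \left(-13689 + 61 i + 117 \left(-61 + i\right)\right)\right) \left(49 + 3525\right) = \left(169 + \left(13689 - 61 i + \left(7137 - 117 i\right)\right)\right) 3574 = \left(169 + \left(20826 - 178 i\right)\right) 3574 = \left(20995 - 178 i\right) 3574 = 75036130 - 636172 i$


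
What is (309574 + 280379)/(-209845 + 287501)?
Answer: 589953/77656 ≈ 7.5970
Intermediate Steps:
(309574 + 280379)/(-209845 + 287501) = 589953/77656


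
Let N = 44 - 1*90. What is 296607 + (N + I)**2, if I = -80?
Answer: 312483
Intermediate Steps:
N = -46 (N = 44 - 90 = -46)
296607 + (N + I)**2 = 296607 + (-46 - 80)**2 = 296607 + (-126)**2 = 296607 + 15876 = 312483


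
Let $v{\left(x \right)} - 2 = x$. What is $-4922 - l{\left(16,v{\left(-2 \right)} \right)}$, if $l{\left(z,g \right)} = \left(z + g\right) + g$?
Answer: $-4938$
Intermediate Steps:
$v{\left(x \right)} = 2 + x$
$l{\left(z,g \right)} = z + 2 g$ ($l{\left(z,g \right)} = \left(g + z\right) + g = z + 2 g$)
$-4922 - l{\left(16,v{\left(-2 \right)} \right)} = -4922 - \left(16 + 2 \left(2 - 2\right)\right) = -4922 - \left(16 + 2 \cdot 0\right) = -4922 - \left(16 + 0\right) = -4922 - 16 = -4938$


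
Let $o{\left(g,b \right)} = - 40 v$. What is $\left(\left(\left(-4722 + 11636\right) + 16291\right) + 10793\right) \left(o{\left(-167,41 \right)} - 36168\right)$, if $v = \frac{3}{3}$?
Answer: $-1230999584$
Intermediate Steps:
$v = 1$ ($v = 3 \cdot \frac{1}{3} = 1$)
$o{\left(g,b \right)} = -40$ ($o{\left(g,b \right)} = \left(-40\right) 1 = -40$)
$\left(\left(\left(-4722 + 11636\right) + 16291\right) + 10793\right) \left(o{\left(-167,41 \right)} - 36168\right) = \left(\left(\left(-4722 + 11636\right) + 16291\right) + 10793\right) \left(-40 - 36168\right) = \left(\left(6914 + 16291\right) + 10793\right) \left(-36208\right) = \left(23205 + 10793\right) \left(-36208\right) = 33998 \left(-36208\right) = -1230999584$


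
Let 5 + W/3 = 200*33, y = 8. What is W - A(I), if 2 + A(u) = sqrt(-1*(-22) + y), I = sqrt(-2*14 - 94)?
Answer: 19787 - sqrt(30) ≈ 19782.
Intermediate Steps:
I = I*sqrt(122) (I = sqrt(-28 - 94) = sqrt(-122) = I*sqrt(122) ≈ 11.045*I)
A(u) = -2 + sqrt(30) (A(u) = -2 + sqrt(-1*(-22) + 8) = -2 + sqrt(22 + 8) = -2 + sqrt(30))
W = 19785 (W = -15 + 3*(200*33) = -15 + 3*6600 = -15 + 19800 = 19785)
W - A(I) = 19785 - (-2 + sqrt(30)) = 19785 + (2 - sqrt(30)) = 19787 - sqrt(30)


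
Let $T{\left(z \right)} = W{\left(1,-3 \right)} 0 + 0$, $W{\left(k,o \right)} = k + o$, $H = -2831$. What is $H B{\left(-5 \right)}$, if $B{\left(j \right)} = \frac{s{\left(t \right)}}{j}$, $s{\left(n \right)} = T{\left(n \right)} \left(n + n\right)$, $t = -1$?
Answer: $0$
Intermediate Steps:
$T{\left(z \right)} = 0$ ($T{\left(z \right)} = \left(1 - 3\right) 0 + 0 = \left(-2\right) 0 + 0 = 0 + 0 = 0$)
$s{\left(n \right)} = 0$ ($s{\left(n \right)} = 0 \left(n + n\right) = 0 \cdot 2 n = 0$)
$B{\left(j \right)} = 0$ ($B{\left(j \right)} = \frac{0}{j} = 0$)
$H B{\left(-5 \right)} = \left(-2831\right) 0 = 0$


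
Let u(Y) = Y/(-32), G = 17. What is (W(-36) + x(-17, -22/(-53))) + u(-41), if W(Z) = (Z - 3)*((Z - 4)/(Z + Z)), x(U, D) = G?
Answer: -325/96 ≈ -3.3854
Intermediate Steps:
x(U, D) = 17
W(Z) = (-4 + Z)*(-3 + Z)/(2*Z) (W(Z) = (-3 + Z)*((-4 + Z)/((2*Z))) = (-3 + Z)*((-4 + Z)*(1/(2*Z))) = (-3 + Z)*((-4 + Z)/(2*Z)) = (-4 + Z)*(-3 + Z)/(2*Z))
u(Y) = -Y/32 (u(Y) = Y*(-1/32) = -Y/32)
(W(-36) + x(-17, -22/(-53))) + u(-41) = ((1/2)*(12 - 36*(-7 - 36))/(-36) + 17) - 1/32*(-41) = ((1/2)*(-1/36)*(12 - 36*(-43)) + 17) + 41/32 = ((1/2)*(-1/36)*(12 + 1548) + 17) + 41/32 = ((1/2)*(-1/36)*1560 + 17) + 41/32 = (-65/3 + 17) + 41/32 = -14/3 + 41/32 = -325/96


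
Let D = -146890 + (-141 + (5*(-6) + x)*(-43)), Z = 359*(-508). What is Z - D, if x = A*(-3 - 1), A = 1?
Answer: -36803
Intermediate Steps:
x = -4 (x = 1*(-3 - 1) = 1*(-4) = -4)
Z = -182372
D = -145569 (D = -146890 + (-141 + (5*(-6) - 4)*(-43)) = -146890 + (-141 + (-30 - 4)*(-43)) = -146890 + (-141 - 34*(-43)) = -146890 + (-141 + 1462) = -146890 + 1321 = -145569)
Z - D = -182372 - 1*(-145569) = -182372 + 145569 = -36803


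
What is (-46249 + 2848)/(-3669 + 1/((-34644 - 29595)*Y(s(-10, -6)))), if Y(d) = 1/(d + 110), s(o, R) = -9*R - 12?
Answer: 146738781/12404897 ≈ 11.829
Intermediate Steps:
s(o, R) = -12 - 9*R
Y(d) = 1/(110 + d)
(-46249 + 2848)/(-3669 + 1/((-34644 - 29595)*Y(s(-10, -6)))) = (-46249 + 2848)/(-3669 + 1/((-34644 - 29595)*(1/(110 + (-12 - 9*(-6)))))) = -43401/(-3669 + 1/((-64239)*(1/(110 + (-12 + 54))))) = -43401/(-3669 - 1/(64239*(1/(110 + 42)))) = -43401/(-3669 - 1/(64239*(1/152))) = -43401/(-3669 - 1/(64239*1/152)) = -43401/(-3669 - 1/64239*152) = -43401/(-3669 - 8/3381) = -43401/(-12404897/3381) = -43401*(-3381/12404897) = 146738781/12404897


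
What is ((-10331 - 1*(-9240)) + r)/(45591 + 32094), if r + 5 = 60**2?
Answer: 2504/77685 ≈ 0.032233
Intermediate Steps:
r = 3595 (r = -5 + 60**2 = -5 + 3600 = 3595)
((-10331 - 1*(-9240)) + r)/(45591 + 32094) = ((-10331 - 1*(-9240)) + 3595)/(45591 + 32094) = ((-10331 + 9240) + 3595)/77685 = (-1091 + 3595)*(1/77685) = 2504*(1/77685) = 2504/77685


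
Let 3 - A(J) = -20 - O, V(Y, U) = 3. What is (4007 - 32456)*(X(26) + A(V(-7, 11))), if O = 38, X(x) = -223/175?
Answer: -297348948/175 ≈ -1.6991e+6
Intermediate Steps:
X(x) = -223/175 (X(x) = -223*1/175 = -223/175)
A(J) = 61 (A(J) = 3 - (-20 - 1*38) = 3 - (-20 - 38) = 3 - 1*(-58) = 3 + 58 = 61)
(4007 - 32456)*(X(26) + A(V(-7, 11))) = (4007 - 32456)*(-223/175 + 61) = -28449*10452/175 = -297348948/175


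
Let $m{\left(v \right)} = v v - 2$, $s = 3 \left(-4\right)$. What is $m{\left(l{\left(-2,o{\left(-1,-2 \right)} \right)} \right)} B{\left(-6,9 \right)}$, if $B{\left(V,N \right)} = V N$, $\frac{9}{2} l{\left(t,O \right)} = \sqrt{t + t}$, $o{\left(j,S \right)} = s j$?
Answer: $\frac{356}{3} \approx 118.67$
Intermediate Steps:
$s = -12$
$o{\left(j,S \right)} = - 12 j$
$l{\left(t,O \right)} = \frac{2 \sqrt{2} \sqrt{t}}{9}$ ($l{\left(t,O \right)} = \frac{2 \sqrt{t + t}}{9} = \frac{2 \sqrt{2 t}}{9} = \frac{2 \sqrt{2} \sqrt{t}}{9}$)
$m{\left(v \right)} = -2 + v^{2}$ ($m{\left(v \right)} = v^{2} - 2 = -2 + v^{2}$)
$B{\left(V,N \right)} = N V$
$m{\left(l{\left(-2,o{\left(-1,-2 \right)} \right)} \right)} B{\left(-6,9 \right)} = \left(-2 + \left(\frac{2 \sqrt{2} \sqrt{-2}}{9}\right)^{2}\right) 9 \left(-6\right) = \left(-2 + \left(\frac{2 \sqrt{2} i \sqrt{2}}{9}\right)^{2}\right) \left(-54\right) = \left(-2 + \left(\frac{4 i}{9}\right)^{2}\right) \left(-54\right) = \left(-2 - \frac{16}{81}\right) \left(-54\right) = \left(- \frac{178}{81}\right) \left(-54\right) = \frac{356}{3}$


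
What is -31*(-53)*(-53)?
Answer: -87079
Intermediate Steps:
-31*(-53)*(-53) = 1643*(-53) = -87079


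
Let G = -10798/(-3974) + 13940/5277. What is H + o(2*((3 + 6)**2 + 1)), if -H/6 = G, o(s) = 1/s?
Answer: -18426596251/573201812 ≈ -32.147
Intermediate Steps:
G = 56189303/10485399 (G = -10798*(-1/3974) + 13940*(1/5277) = 5399/1987 + 13940/5277 = 56189303/10485399 ≈ 5.3588)
H = -112378606/3495133 (H = -6*56189303/10485399 = -112378606/3495133 ≈ -32.153)
H + o(2*((3 + 6)**2 + 1)) = -112378606/3495133 + 1/(2*((3 + 6)**2 + 1)) = -112378606/3495133 + 1/(2*(9**2 + 1)) = -112378606/3495133 + 1/(2*(81 + 1)) = -112378606/3495133 + 1/(2*82) = -112378606/3495133 + 1/164 = -18426596251/573201812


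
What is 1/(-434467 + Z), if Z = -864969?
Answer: -1/1299436 ≈ -7.6956e-7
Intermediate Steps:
1/(-434467 + Z) = 1/(-434467 - 864969) = 1/(-1299436) = -1/1299436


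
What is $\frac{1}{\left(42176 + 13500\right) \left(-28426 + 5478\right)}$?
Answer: $- \frac{1}{1277652848} \approx -7.8269 \cdot 10^{-10}$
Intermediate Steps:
$\frac{1}{\left(42176 + 13500\right) \left(-28426 + 5478\right)} = \frac{1}{55676 \left(-22948\right)} = \frac{1}{-1277652848} = - \frac{1}{1277652848}$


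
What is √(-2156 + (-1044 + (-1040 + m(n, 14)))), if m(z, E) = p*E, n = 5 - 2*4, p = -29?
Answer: I*√4646 ≈ 68.162*I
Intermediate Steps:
n = -3 (n = 5 - 8 = -3)
m(z, E) = -29*E
√(-2156 + (-1044 + (-1040 + m(n, 14)))) = √(-2156 + (-1044 + (-1040 - 29*14))) = √(-2156 + (-1044 + (-1040 - 406))) = √(-2156 + (-1044 - 1446)) = √(-2156 - 2490) = √(-4646) = I*√4646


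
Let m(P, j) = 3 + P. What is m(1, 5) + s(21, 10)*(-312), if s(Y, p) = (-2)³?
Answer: 2500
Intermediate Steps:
s(Y, p) = -8
m(1, 5) + s(21, 10)*(-312) = (3 + 1) - 8*(-312) = 4 + 2496 = 2500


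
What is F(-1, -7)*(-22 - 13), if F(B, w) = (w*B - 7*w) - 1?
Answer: -1925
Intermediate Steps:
F(B, w) = -1 - 7*w + B*w (F(B, w) = (B*w - 7*w) - 1 = (-7*w + B*w) - 1 = -1 - 7*w + B*w)
F(-1, -7)*(-22 - 13) = (-1 - 7*(-7) - 1*(-7))*(-22 - 13) = (-1 + 49 + 7)*(-35) = 55*(-35) = -1925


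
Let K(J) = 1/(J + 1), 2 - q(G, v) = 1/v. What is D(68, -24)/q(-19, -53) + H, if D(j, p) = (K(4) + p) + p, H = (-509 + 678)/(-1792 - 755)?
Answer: -32353264/1362645 ≈ -23.743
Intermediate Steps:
q(G, v) = 2 - 1/v
K(J) = 1/(1 + J)
H = -169/2547 (H = 169/(-2547) = 169*(-1/2547) = -169/2547 ≈ -0.066353)
D(j, p) = ⅕ + 2*p (D(j, p) = (1/(1 + 4) + p) + p = (1/5 + p) + p = (⅕ + p) + p = ⅕ + 2*p)
D(68, -24)/q(-19, -53) + H = (⅕ + 2*(-24))/(2 - 1/(-53)) - 169/2547 = (⅕ - 48)/(2 - 1*(-1/53)) - 169/2547 = -239/(5*(2 + 1/53)) - 169/2547 = -239/(5*107/53) - 169/2547 = -239/5*53/107 - 169/2547 = -12667/535 - 169/2547 = -32353264/1362645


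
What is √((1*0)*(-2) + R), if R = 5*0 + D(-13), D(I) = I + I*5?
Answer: I*√78 ≈ 8.8318*I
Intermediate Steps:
D(I) = 6*I (D(I) = I + 5*I = 6*I)
R = -78 (R = 5*0 + 6*(-13) = 0 - 78 = -78)
√((1*0)*(-2) + R) = √((1*0)*(-2) - 78) = √(0*(-2) - 78) = √(0 - 78) = √(-78) = I*√78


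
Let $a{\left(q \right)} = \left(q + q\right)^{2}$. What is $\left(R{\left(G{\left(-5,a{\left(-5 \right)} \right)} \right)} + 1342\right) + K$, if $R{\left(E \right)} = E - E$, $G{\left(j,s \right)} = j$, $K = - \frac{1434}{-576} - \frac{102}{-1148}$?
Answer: $\frac{37045825}{27552} \approx 1344.6$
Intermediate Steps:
$a{\left(q \right)} = 4 q^{2}$ ($a{\left(q \right)} = \left(2 q\right)^{2} = 4 q^{2}$)
$K = \frac{71041}{27552}$ ($K = \left(-1434\right) \left(- \frac{1}{576}\right) - - \frac{51}{574} = \frac{239}{96} + \frac{51}{574} = \frac{71041}{27552} \approx 2.5784$)
$R{\left(E \right)} = 0$
$\left(R{\left(G{\left(-5,a{\left(-5 \right)} \right)} \right)} + 1342\right) + K = \left(0 + 1342\right) + \frac{71041}{27552} = 1342 + \frac{71041}{27552} = \frac{37045825}{27552}$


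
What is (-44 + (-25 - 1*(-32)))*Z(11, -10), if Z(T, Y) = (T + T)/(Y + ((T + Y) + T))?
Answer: -407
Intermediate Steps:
Z(T, Y) = 2*T/(2*T + 2*Y) (Z(T, Y) = (2*T)/(Y + (Y + 2*T)) = (2*T)/(2*T + 2*Y) = 2*T/(2*T + 2*Y))
(-44 + (-25 - 1*(-32)))*Z(11, -10) = (-44 + (-25 - 1*(-32)))*(11/(11 - 10)) = (-44 + (-25 + 32))*(11/1) = (-44 + 7)*(11*1) = -37*11 = -407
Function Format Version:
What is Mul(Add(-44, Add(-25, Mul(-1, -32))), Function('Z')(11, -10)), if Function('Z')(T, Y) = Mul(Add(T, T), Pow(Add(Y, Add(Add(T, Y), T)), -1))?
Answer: -407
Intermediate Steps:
Function('Z')(T, Y) = Mul(2, T, Pow(Add(Mul(2, T), Mul(2, Y)), -1)) (Function('Z')(T, Y) = Mul(Mul(2, T), Pow(Add(Y, Add(Y, Mul(2, T))), -1)) = Mul(Mul(2, T), Pow(Add(Mul(2, T), Mul(2, Y)), -1)) = Mul(2, T, Pow(Add(Mul(2, T), Mul(2, Y)), -1)))
Mul(Add(-44, Add(-25, Mul(-1, -32))), Function('Z')(11, -10)) = Mul(Add(-44, Add(-25, Mul(-1, -32))), Mul(11, Pow(Add(11, -10), -1))) = Mul(Add(-44, Add(-25, 32)), Mul(11, Pow(1, -1))) = Mul(Add(-44, 7), Mul(11, 1)) = Mul(-37, 11) = -407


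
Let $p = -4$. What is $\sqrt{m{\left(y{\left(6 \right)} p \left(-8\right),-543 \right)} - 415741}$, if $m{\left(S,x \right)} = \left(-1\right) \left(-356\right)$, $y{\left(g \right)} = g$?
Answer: $i \sqrt{415385} \approx 644.5 i$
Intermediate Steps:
$m{\left(S,x \right)} = 356$
$\sqrt{m{\left(y{\left(6 \right)} p \left(-8\right),-543 \right)} - 415741} = \sqrt{356 - 415741} = \sqrt{-415385} = i \sqrt{415385}$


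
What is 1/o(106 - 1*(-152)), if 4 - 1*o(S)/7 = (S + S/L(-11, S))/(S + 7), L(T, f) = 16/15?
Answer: 2120/31367 ≈ 0.067587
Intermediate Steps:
L(T, f) = 16/15 (L(T, f) = 16*(1/15) = 16/15)
o(S) = 28 - 217*S/(16*(7 + S)) (o(S) = 28 - 7*(S + S/(16/15))/(S + 7) = 28 - 7*(S + S*(15/16))/(7 + S) = 28 - 7*(S + 15*S/16)/(7 + S) = 28 - 7*31*S/16/(7 + S) = 28 - 217*S/(16*(7 + S)))
1/o(106 - 1*(-152)) = 1/(7*(448 + 33*(106 - 1*(-152)))/(16*(7 + (106 - 1*(-152))))) = 1/(7*(448 + 33*(106 + 152))/(16*(7 + (106 + 152)))) = 1/(7*(448 + 33*258)/(16*(7 + 258))) = 1/((7/16)*(448 + 8514)/265) = 1/((7/16)*(1/265)*8962) = 1/(31367/2120) = 2120/31367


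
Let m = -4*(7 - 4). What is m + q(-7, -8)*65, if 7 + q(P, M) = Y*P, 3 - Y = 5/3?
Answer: -3221/3 ≈ -1073.7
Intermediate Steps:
Y = 4/3 (Y = 3 - 5/3 = 4/3 ≈ 1.3333)
m = -12 (m = -4*3 = -12)
q(P, M) = -7 + 4*P/3
m + q(-7, -8)*65 = -12 + (-7 + (4/3)*(-7))*65 = -12 + (-7 - 28/3)*65 = -12 - 49/3*65 = -12 - 3185/3 = -3221/3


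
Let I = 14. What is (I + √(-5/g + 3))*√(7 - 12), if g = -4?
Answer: I*√5*(28 + √17)/2 ≈ 35.915*I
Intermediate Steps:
(I + √(-5/g + 3))*√(7 - 12) = (14 + √(-5/(-4) + 3))*√(7 - 12) = (14 + √(-5*(-¼) + 3))*√(-5) = (14 + √(5/4 + 3))*(I*√5) = (14 + √(17/4))*(I*√5) = (14 + √17/2)*(I*√5) = I*√5*(14 + √17/2)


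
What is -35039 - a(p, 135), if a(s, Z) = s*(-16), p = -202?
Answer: -38271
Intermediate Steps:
a(s, Z) = -16*s
-35039 - a(p, 135) = -35039 - (-16)*(-202) = -35039 - 1*3232 = -35039 - 3232 = -38271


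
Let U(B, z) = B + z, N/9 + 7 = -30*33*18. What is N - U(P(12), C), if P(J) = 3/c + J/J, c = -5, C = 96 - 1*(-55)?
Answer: -802972/5 ≈ -1.6059e+5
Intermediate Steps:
C = 151 (C = 96 + 55 = 151)
N = -160443 (N = -63 + 9*(-30*33*18) = -63 + 9*(-990*18) = -63 + 9*(-17820) = -63 - 160380 = -160443)
P(J) = ⅖ (P(J) = 3/(-5) + J/J = 3*(-⅕) + 1 = -⅗ + 1 = ⅖)
N - U(P(12), C) = -160443 - (⅖ + 151) = -160443 - 1*757/5 = -160443 - 757/5 = -802972/5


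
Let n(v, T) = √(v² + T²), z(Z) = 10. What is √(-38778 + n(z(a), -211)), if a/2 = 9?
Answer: √(-38778 + √44621) ≈ 196.38*I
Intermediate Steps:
a = 18 (a = 2*9 = 18)
n(v, T) = √(T² + v²)
√(-38778 + n(z(a), -211)) = √(-38778 + √((-211)² + 10²)) = √(-38778 + √(44521 + 100)) = √(-38778 + √44621)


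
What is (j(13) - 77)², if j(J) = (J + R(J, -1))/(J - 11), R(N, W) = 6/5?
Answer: 488601/100 ≈ 4886.0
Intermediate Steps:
R(N, W) = 6/5 (R(N, W) = 6*(⅕) = 6/5)
j(J) = (6/5 + J)/(-11 + J) (j(J) = (J + 6/5)/(J - 11) = (6/5 + J)/(-11 + J))
(j(13) - 77)² = ((6/5 + 13)/(-11 + 13) - 77)² = ((71/5)/2 - 77)² = ((½)*(71/5) - 77)² = (71/10 - 77)² = (-699/10)² = 488601/100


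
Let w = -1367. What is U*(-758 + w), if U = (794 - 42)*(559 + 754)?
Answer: -2098174000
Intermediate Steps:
U = 987376 (U = 752*1313 = 987376)
U*(-758 + w) = 987376*(-758 - 1367) = 987376*(-2125) = -2098174000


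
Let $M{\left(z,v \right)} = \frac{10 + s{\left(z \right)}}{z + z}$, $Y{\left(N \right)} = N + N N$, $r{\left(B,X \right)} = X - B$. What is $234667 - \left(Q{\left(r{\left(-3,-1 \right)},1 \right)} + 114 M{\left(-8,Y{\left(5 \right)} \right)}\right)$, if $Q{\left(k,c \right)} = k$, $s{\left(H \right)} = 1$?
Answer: $\frac{1877947}{8} \approx 2.3474 \cdot 10^{5}$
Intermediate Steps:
$Y{\left(N \right)} = N + N^{2}$
$M{\left(z,v \right)} = \frac{11}{2 z}$ ($M{\left(z,v \right)} = \frac{10 + 1}{z + z} = \frac{11}{2 z}$)
$234667 - \left(Q{\left(r{\left(-3,-1 \right)},1 \right)} + 114 M{\left(-8,Y{\left(5 \right)} \right)}\right) = 234667 - \left(\left(-1 - -3\right) + 114 \frac{11}{2 \left(-8\right)}\right) = 234667 - \left(\left(-1 + 3\right) + 114 \cdot \frac{11}{2} \left(- \frac{1}{8}\right)\right) = 234667 - \left(2 + 114 \left(- \frac{11}{16}\right)\right) = 234667 - \left(2 - \frac{627}{8}\right) = 234667 - - \frac{611}{8} = 234667 + \frac{611}{8} = \frac{1877947}{8}$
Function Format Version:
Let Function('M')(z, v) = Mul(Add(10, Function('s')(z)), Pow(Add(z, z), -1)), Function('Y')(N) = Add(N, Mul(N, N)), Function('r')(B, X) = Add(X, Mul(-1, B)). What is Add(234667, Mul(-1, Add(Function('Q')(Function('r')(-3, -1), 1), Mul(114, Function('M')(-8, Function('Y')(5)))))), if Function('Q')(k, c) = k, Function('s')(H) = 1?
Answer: Rational(1877947, 8) ≈ 2.3474e+5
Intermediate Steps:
Function('Y')(N) = Add(N, Pow(N, 2))
Function('M')(z, v) = Mul(Rational(11, 2), Pow(z, -1)) (Function('M')(z, v) = Mul(Add(10, 1), Pow(Add(z, z), -1)) = Mul(11, Pow(Mul(2, z), -1)) = Mul(11, Mul(Rational(1, 2), Pow(z, -1))) = Mul(Rational(11, 2), Pow(z, -1)))
Add(234667, Mul(-1, Add(Function('Q')(Function('r')(-3, -1), 1), Mul(114, Function('M')(-8, Function('Y')(5)))))) = Add(234667, Mul(-1, Add(Add(-1, Mul(-1, -3)), Mul(114, Mul(Rational(11, 2), Pow(-8, -1)))))) = Add(234667, Mul(-1, Add(Add(-1, 3), Mul(114, Mul(Rational(11, 2), Rational(-1, 8)))))) = Add(234667, Mul(-1, Add(2, Mul(114, Rational(-11, 16))))) = Add(234667, Mul(-1, Add(2, Rational(-627, 8)))) = Add(234667, Mul(-1, Rational(-611, 8))) = Add(234667, Rational(611, 8)) = Rational(1877947, 8)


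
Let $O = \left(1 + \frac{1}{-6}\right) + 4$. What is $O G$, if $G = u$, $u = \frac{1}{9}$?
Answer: $\frac{29}{54} \approx 0.53704$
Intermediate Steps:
$u = \frac{1}{9} \approx 0.11111$
$G = \frac{1}{9} \approx 0.11111$
$O = \frac{29}{6}$ ($O = \left(1 - \frac{1}{6}\right) + 4 = \frac{5}{6} + 4 = \frac{29}{6} \approx 4.8333$)
$O G = \frac{29}{6} \cdot \frac{1}{9} = \frac{29}{54}$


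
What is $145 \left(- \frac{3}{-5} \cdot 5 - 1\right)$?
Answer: $290$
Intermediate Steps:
$145 \left(- \frac{3}{-5} \cdot 5 - 1\right) = 145 \left(\left(-3\right) \left(- \frac{1}{5}\right) 5 - 1\right) = 145 \left(\frac{3}{5} \cdot 5 - 1\right) = 145 \left(3 - 1\right) = 145 \cdot 2 = 290$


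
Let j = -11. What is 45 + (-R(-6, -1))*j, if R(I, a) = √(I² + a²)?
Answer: 45 + 11*√37 ≈ 111.91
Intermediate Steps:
45 + (-R(-6, -1))*j = 45 - √((-6)² + (-1)²)*(-11) = 45 - √(36 + 1)*(-11) = 45 - √37*(-11) = 45 + 11*√37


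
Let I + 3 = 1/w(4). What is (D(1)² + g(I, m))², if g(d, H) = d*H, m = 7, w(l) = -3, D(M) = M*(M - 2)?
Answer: 4489/9 ≈ 498.78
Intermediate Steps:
D(M) = M*(-2 + M)
I = -10/3 (I = -3 + 1/(-3) = -3 - ⅓ = -10/3 ≈ -3.3333)
g(d, H) = H*d
(D(1)² + g(I, m))² = ((1*(-2 + 1))² + 7*(-10/3))² = ((1*(-1))² - 70/3)² = ((-1)² - 70/3)² = (1 - 70/3)² = (-67/3)² = 4489/9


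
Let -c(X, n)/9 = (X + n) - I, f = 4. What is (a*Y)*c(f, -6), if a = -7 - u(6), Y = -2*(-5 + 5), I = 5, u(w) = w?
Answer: 0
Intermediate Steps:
c(X, n) = 45 - 9*X - 9*n (c(X, n) = -9*((X + n) - 1*5) = -9*((X + n) - 5) = -9*(-5 + X + n) = 45 - 9*X - 9*n)
Y = 0 (Y = -2*0 = 0)
a = -13 (a = -7 - 1*6 = -7 - 6 = -13)
(a*Y)*c(f, -6) = (-13*0)*(45 - 9*4 - 9*(-6)) = 0*(45 - 36 + 54) = 0*63 = 0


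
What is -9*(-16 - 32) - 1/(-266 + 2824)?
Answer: 1105055/2558 ≈ 432.00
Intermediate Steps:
-9*(-16 - 32) - 1/(-266 + 2824) = -9*(-48) - 1/2558 = 432 - 1*1/2558 = 432 - 1/2558 = 1105055/2558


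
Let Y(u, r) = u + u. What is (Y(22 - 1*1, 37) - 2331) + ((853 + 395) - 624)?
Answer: -1665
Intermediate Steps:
Y(u, r) = 2*u
(Y(22 - 1*1, 37) - 2331) + ((853 + 395) - 624) = (2*(22 - 1*1) - 2331) + ((853 + 395) - 624) = (2*(22 - 1) - 2331) + (1248 - 624) = (2*21 - 2331) + 624 = (42 - 2331) + 624 = -2289 + 624 = -1665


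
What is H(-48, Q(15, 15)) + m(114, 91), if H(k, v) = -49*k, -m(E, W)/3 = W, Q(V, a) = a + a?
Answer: 2079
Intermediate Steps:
Q(V, a) = 2*a
m(E, W) = -3*W
H(-48, Q(15, 15)) + m(114, 91) = -49*(-48) - 3*91 = 2352 - 273 = 2079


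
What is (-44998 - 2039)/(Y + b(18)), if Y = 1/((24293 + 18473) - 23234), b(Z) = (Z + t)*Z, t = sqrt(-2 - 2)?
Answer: -5814041466498396/40542676935265 + 646004505307968*I/40542676935265 ≈ -143.41 + 15.934*I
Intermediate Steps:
t = 2*I (t = sqrt(-4) = 2*I ≈ 2.0*I)
b(Z) = Z*(Z + 2*I) (b(Z) = (Z + 2*I)*Z = Z*(Z + 2*I))
Y = 1/19532 (Y = 1/(42766 - 23234) = 1/19532 ≈ 5.1198e-5)
(-44998 - 2039)/(Y + b(18)) = (-44998 - 2039)/(1/19532 + 18*(18 + 2*I)) = -47037/(1/19532 + (324 + 36*I)) = -47037*381499024*(6328369/19532 - 36*I)/40542676935265 = -17944569591888*(6328369/19532 - 36*I)/40542676935265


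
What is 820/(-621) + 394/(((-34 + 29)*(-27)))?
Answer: 1654/1035 ≈ 1.5981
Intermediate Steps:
820/(-621) + 394/(((-34 + 29)*(-27))) = 820*(-1/621) + 394/((-5*(-27))) = -820/621 + 394/135 = 1654/1035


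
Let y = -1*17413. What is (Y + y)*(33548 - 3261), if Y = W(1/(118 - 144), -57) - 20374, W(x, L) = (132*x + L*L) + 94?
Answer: -13563669506/13 ≈ -1.0434e+9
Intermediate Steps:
y = -17413
W(x, L) = 94 + L**2 + 132*x (W(x, L) = (132*x + L**2) + 94 = (L**2 + 132*x) + 94 = 94 + L**2 + 132*x)
Y = -221469/13 (Y = (94 + (-57)**2 + 132/(118 - 144)) - 20374 = (94 + 3249 + 132/(-26)) - 20374 = (94 + 3249 + 132*(-1/26)) - 20374 = (94 + 3249 - 66/13) - 20374 = 43393/13 - 20374 = -221469/13 ≈ -17036.)
(Y + y)*(33548 - 3261) = (-221469/13 - 17413)*(33548 - 3261) = -447838/13*30287 = -13563669506/13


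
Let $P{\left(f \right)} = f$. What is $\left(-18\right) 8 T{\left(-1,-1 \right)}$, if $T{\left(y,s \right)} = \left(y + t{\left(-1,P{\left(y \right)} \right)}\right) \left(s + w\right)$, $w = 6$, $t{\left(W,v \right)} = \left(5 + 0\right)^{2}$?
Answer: $-17280$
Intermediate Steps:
$t{\left(W,v \right)} = 25$ ($t{\left(W,v \right)} = 5^{2} = 25$)
$T{\left(y,s \right)} = \left(6 + s\right) \left(25 + y\right)$ ($T{\left(y,s \right)} = \left(y + 25\right) \left(s + 6\right) = \left(25 + y\right) \left(6 + s\right) = \left(6 + s\right) \left(25 + y\right)$)
$\left(-18\right) 8 T{\left(-1,-1 \right)} = \left(-18\right) 8 \left(150 + 6 \left(-1\right) + 25 \left(-1\right) - -1\right) = - 144 \left(150 - 6 - 25 + 1\right) = \left(-144\right) 120 = -17280$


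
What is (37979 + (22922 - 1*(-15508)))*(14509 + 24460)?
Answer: 2977582321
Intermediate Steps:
(37979 + (22922 - 1*(-15508)))*(14509 + 24460) = (37979 + (22922 + 15508))*38969 = (37979 + 38430)*38969 = 76409*38969 = 2977582321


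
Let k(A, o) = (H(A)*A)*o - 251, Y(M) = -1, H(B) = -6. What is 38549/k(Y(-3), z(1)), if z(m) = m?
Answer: -5507/35 ≈ -157.34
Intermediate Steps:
k(A, o) = -251 - 6*A*o (k(A, o) = (-6*A)*o - 251 = -6*A*o - 251 = -251 - 6*A*o)
38549/k(Y(-3), z(1)) = 38549/(-251 - 6*(-1)*1) = 38549/(-251 + 6) = 38549/(-245) = 38549*(-1/245) = -5507/35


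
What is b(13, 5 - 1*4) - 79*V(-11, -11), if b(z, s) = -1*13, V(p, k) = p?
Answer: 856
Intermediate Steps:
b(z, s) = -13
b(13, 5 - 1*4) - 79*V(-11, -11) = -13 - 79*(-11) = -13 + 869 = 856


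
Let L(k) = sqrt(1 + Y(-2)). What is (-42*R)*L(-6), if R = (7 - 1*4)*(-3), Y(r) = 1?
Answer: 378*sqrt(2) ≈ 534.57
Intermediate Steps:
R = -9 (R = (7 - 4)*(-3) = 3*(-3) = -9)
L(k) = sqrt(2) (L(k) = sqrt(1 + 1) = sqrt(2))
(-42*R)*L(-6) = (-42*(-9))*sqrt(2) = 378*sqrt(2)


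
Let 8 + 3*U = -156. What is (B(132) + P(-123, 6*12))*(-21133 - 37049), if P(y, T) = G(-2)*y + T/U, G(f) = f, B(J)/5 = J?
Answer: -2158086744/41 ≈ -5.2636e+7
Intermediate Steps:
B(J) = 5*J
U = -164/3 (U = -8/3 + (⅓)*(-156) = -8/3 - 52 = -164/3 ≈ -54.667)
P(y, T) = -2*y - 3*T/164 (P(y, T) = -2*y + T/(-164/3) = -2*y - 3*T/164)
(B(132) + P(-123, 6*12))*(-21133 - 37049) = (5*132 + (-2*(-123) - 9*12/82))*(-21133 - 37049) = (660 + (246 - 3/164*72))*(-58182) = (660 + (246 - 54/41))*(-58182) = (660 + 10032/41)*(-58182) = (37092/41)*(-58182) = -2158086744/41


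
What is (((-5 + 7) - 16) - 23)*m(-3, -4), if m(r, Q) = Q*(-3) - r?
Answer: -555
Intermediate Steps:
m(r, Q) = -r - 3*Q (m(r, Q) = -3*Q - r = -r - 3*Q)
(((-5 + 7) - 16) - 23)*m(-3, -4) = (((-5 + 7) - 16) - 23)*(-1*(-3) - 3*(-4)) = ((2 - 16) - 23)*(3 + 12) = (-14 - 23)*15 = -37*15 = -555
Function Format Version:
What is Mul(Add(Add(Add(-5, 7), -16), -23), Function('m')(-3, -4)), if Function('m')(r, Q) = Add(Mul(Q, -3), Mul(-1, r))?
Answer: -555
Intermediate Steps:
Function('m')(r, Q) = Add(Mul(-1, r), Mul(-3, Q)) (Function('m')(r, Q) = Add(Mul(-3, Q), Mul(-1, r)) = Add(Mul(-1, r), Mul(-3, Q)))
Mul(Add(Add(Add(-5, 7), -16), -23), Function('m')(-3, -4)) = Mul(Add(Add(Add(-5, 7), -16), -23), Add(Mul(-1, -3), Mul(-3, -4))) = Mul(Add(Add(2, -16), -23), Add(3, 12)) = Mul(Add(-14, -23), 15) = Mul(-37, 15) = -555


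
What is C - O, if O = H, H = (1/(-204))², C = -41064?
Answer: -1708919425/41616 ≈ -41064.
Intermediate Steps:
H = 1/41616 (H = (-1/204)² = 1/41616 ≈ 2.4029e-5)
O = 1/41616 ≈ 2.4029e-5
C - O = -41064 - 1*1/41616 = -41064 - 1/41616 = -1708919425/41616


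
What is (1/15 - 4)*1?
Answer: -59/15 ≈ -3.9333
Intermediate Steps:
(1/15 - 4)*1 = -59/15*1 = -59/15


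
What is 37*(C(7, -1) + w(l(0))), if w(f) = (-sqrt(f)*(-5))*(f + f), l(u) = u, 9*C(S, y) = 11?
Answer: 407/9 ≈ 45.222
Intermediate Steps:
C(S, y) = 11/9 (C(S, y) = (1/9)*11 = 11/9)
w(f) = 10*f**(3/2) (w(f) = (5*sqrt(f))*(2*f) = 10*f**(3/2))
37*(C(7, -1) + w(l(0))) = 37*(11/9 + 10*0**(3/2)) = 37*(11/9 + 10*0) = 37*(11/9 + 0) = 37*(11/9) = 407/9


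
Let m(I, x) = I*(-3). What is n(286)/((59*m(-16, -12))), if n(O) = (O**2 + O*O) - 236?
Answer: 13613/236 ≈ 57.682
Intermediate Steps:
n(O) = -236 + 2*O**2 (n(O) = (O**2 + O**2) - 236 = 2*O**2 - 236 = -236 + 2*O**2)
m(I, x) = -3*I
n(286)/((59*m(-16, -12))) = (-236 + 2*286**2)/((59*(-3*(-16)))) = (-236 + 2*81796)/((59*48)) = (-236 + 163592)/2832 = 163356*(1/2832) = 13613/236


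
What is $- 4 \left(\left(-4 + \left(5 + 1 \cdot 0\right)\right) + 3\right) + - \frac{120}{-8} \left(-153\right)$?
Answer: $-2311$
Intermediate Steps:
$- 4 \left(\left(-4 + \left(5 + 1 \cdot 0\right)\right) + 3\right) + - \frac{120}{-8} \left(-153\right) = - 4 \left(\left(-4 + \left(5 + 0\right)\right) + 3\right) + \left(-120\right) \left(- \frac{1}{8}\right) \left(-153\right) = - 4 \left(\left(-4 + 5\right) + 3\right) + 15 \left(-153\right) = - 4 \left(1 + 3\right) - 2295 = \left(-4\right) 4 - 2295 = -16 - 2295 = -2311$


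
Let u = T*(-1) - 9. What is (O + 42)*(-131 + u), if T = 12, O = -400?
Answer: 54416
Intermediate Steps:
u = -21 (u = 12*(-1) - 9 = -12 - 9 = -21)
(O + 42)*(-131 + u) = (-400 + 42)*(-131 - 21) = -358*(-152) = 54416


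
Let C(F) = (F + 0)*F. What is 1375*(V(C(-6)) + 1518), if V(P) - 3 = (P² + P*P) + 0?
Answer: 5655375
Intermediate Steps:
C(F) = F² (C(F) = F*F = F²)
V(P) = 3 + 2*P² (V(P) = 3 + ((P² + P*P) + 0) = 3 + ((P² + P²) + 0) = 3 + (2*P² + 0) = 3 + 2*P²)
1375*(V(C(-6)) + 1518) = 1375*((3 + 2*((-6)²)²) + 1518) = 1375*((3 + 2*36²) + 1518) = 1375*((3 + 2*1296) + 1518) = 1375*((3 + 2592) + 1518) = 1375*(2595 + 1518) = 1375*4113 = 5655375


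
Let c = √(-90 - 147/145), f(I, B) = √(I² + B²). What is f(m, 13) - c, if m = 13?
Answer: 13*√2 - I*√1913565/145 ≈ 18.385 - 9.5401*I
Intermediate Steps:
f(I, B) = √(B² + I²)
c = I*√1913565/145 (c = √(-90 - 147*1/145) = √(-90 - 147/145) = √(-13197/145) = I*√1913565/145 ≈ 9.5401*I)
f(m, 13) - c = √(13² + 13²) - I*√1913565/145 = √(169 + 169) - I*√1913565/145 = √338 - I*√1913565/145 = 13*√2 - I*√1913565/145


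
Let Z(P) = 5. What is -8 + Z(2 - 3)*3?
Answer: 7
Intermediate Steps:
-8 + Z(2 - 3)*3 = -8 + 5*3 = -8 + 15 = 7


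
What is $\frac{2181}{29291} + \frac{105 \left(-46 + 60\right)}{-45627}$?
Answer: $\frac{18818239}{445486819} \approx 0.042242$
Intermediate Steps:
$\frac{2181}{29291} + \frac{105 \left(-46 + 60\right)}{-45627} = 2181 \cdot \frac{1}{29291} + 105 \cdot 14 \left(- \frac{1}{45627}\right) = \frac{2181}{29291} + 1470 \left(- \frac{1}{45627}\right) = \frac{2181}{29291} - \frac{490}{15209} = \frac{18818239}{445486819}$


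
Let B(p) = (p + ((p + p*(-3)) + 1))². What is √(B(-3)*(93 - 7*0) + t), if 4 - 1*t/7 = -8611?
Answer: √61793 ≈ 248.58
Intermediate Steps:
t = 60305 (t = 28 - 7*(-8611) = 28 + 60277 = 60305)
B(p) = (1 - p)² (B(p) = (p + ((p - 3*p) + 1))² = (p + (-2*p + 1))² = (p + (1 - 2*p))² = (1 - p)²)
√(B(-3)*(93 - 7*0) + t) = √((-1 - 3)²*(93 - 7*0) + 60305) = √((-4)²*(93 + 0) + 60305) = √(16*93 + 60305) = √(1488 + 60305) = √61793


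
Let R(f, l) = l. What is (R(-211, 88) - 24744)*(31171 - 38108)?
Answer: 171038672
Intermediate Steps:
(R(-211, 88) - 24744)*(31171 - 38108) = (88 - 24744)*(31171 - 38108) = -24656*(-6937) = 171038672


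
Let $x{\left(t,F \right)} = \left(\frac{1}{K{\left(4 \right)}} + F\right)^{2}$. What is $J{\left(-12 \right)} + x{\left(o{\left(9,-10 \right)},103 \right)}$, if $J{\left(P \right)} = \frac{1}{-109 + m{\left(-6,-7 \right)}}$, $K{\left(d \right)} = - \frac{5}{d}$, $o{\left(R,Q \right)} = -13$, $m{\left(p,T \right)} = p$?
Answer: $\frac{6005778}{575} \approx 10445.0$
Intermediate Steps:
$J{\left(P \right)} = - \frac{1}{115}$ ($J{\left(P \right)} = \frac{1}{-109 - 6} = \frac{1}{-115} = - \frac{1}{115}$)
$x{\left(t,F \right)} = \left(- \frac{4}{5} + F\right)^{2}$ ($x{\left(t,F \right)} = \left(\frac{1}{\left(-5\right) \frac{1}{4}} + F\right)^{2} = \left(\frac{1}{- \frac{5}{4}} + F\right)^{2} = \left(- \frac{4}{5} + F\right)^{2}$)
$J{\left(-12 \right)} + x{\left(o{\left(9,-10 \right)},103 \right)} = - \frac{1}{115} + \frac{\left(4 - 515\right)^{2}}{25} = - \frac{1}{115} + \frac{\left(-511\right)^{2}}{25} = - \frac{1}{115} + \frac{1}{25} \cdot 261121 = - \frac{1}{115} + \frac{261121}{25} = \frac{6005778}{575}$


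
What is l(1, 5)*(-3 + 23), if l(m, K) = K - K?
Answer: 0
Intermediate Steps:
l(m, K) = 0
l(1, 5)*(-3 + 23) = 0*(-3 + 23) = 0*20 = 0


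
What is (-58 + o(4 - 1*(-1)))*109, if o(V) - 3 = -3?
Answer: -6322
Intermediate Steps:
o(V) = 0 (o(V) = 3 - 3 = 0)
(-58 + o(4 - 1*(-1)))*109 = (-58 + 0)*109 = -58*109 = -6322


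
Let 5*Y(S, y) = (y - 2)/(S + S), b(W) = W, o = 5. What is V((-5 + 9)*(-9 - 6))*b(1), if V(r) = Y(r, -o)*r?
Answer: -7/10 ≈ -0.70000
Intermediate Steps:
Y(S, y) = (-2 + y)/(10*S) (Y(S, y) = ((y - 2)/(S + S))/5 = ((-2 + y)/((2*S)))/5 = ((-2 + y)*(1/(2*S)))/5 = ((-2 + y)/(2*S))/5 = (-2 + y)/(10*S))
V(r) = -7/10 (V(r) = ((-2 - 1*5)/(10*r))*r = ((-2 - 5)/(10*r))*r = ((⅒)*(-7)/r)*r = (-7/(10*r))*r = -7/10)
V((-5 + 9)*(-9 - 6))*b(1) = -7/10*1 = -7/10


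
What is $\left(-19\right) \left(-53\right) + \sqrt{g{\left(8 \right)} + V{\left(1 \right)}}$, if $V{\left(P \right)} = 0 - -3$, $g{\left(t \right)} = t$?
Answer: $1007 + \sqrt{11} \approx 1010.3$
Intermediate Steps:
$V{\left(P \right)} = 3$ ($V{\left(P \right)} = 0 + 3 = 3$)
$\left(-19\right) \left(-53\right) + \sqrt{g{\left(8 \right)} + V{\left(1 \right)}} = \left(-19\right) \left(-53\right) + \sqrt{8 + 3} = 1007 + \sqrt{11}$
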